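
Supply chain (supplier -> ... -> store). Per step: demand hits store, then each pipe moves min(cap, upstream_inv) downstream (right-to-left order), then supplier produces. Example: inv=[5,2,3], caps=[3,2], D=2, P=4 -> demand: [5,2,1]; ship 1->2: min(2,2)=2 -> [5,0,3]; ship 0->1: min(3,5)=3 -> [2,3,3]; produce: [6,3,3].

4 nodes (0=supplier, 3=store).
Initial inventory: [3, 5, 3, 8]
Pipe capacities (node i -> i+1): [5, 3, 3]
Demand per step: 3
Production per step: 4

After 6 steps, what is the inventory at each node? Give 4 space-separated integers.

Step 1: demand=3,sold=3 ship[2->3]=3 ship[1->2]=3 ship[0->1]=3 prod=4 -> inv=[4 5 3 8]
Step 2: demand=3,sold=3 ship[2->3]=3 ship[1->2]=3 ship[0->1]=4 prod=4 -> inv=[4 6 3 8]
Step 3: demand=3,sold=3 ship[2->3]=3 ship[1->2]=3 ship[0->1]=4 prod=4 -> inv=[4 7 3 8]
Step 4: demand=3,sold=3 ship[2->3]=3 ship[1->2]=3 ship[0->1]=4 prod=4 -> inv=[4 8 3 8]
Step 5: demand=3,sold=3 ship[2->3]=3 ship[1->2]=3 ship[0->1]=4 prod=4 -> inv=[4 9 3 8]
Step 6: demand=3,sold=3 ship[2->3]=3 ship[1->2]=3 ship[0->1]=4 prod=4 -> inv=[4 10 3 8]

4 10 3 8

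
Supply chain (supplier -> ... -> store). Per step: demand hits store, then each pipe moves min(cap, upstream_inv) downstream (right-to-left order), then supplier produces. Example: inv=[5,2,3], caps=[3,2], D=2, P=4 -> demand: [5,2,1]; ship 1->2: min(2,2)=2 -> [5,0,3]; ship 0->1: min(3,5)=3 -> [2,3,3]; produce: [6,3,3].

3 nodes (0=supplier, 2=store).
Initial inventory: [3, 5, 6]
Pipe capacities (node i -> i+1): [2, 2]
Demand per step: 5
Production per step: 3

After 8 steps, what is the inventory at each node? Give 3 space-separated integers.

Step 1: demand=5,sold=5 ship[1->2]=2 ship[0->1]=2 prod=3 -> inv=[4 5 3]
Step 2: demand=5,sold=3 ship[1->2]=2 ship[0->1]=2 prod=3 -> inv=[5 5 2]
Step 3: demand=5,sold=2 ship[1->2]=2 ship[0->1]=2 prod=3 -> inv=[6 5 2]
Step 4: demand=5,sold=2 ship[1->2]=2 ship[0->1]=2 prod=3 -> inv=[7 5 2]
Step 5: demand=5,sold=2 ship[1->2]=2 ship[0->1]=2 prod=3 -> inv=[8 5 2]
Step 6: demand=5,sold=2 ship[1->2]=2 ship[0->1]=2 prod=3 -> inv=[9 5 2]
Step 7: demand=5,sold=2 ship[1->2]=2 ship[0->1]=2 prod=3 -> inv=[10 5 2]
Step 8: demand=5,sold=2 ship[1->2]=2 ship[0->1]=2 prod=3 -> inv=[11 5 2]

11 5 2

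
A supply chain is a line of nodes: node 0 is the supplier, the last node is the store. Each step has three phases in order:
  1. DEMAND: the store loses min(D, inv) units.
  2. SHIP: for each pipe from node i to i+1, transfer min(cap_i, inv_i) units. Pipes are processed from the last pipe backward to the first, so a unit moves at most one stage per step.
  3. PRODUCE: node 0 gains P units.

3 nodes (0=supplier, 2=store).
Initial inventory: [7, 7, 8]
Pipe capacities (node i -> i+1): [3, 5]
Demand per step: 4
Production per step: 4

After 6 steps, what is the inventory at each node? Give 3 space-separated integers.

Step 1: demand=4,sold=4 ship[1->2]=5 ship[0->1]=3 prod=4 -> inv=[8 5 9]
Step 2: demand=4,sold=4 ship[1->2]=5 ship[0->1]=3 prod=4 -> inv=[9 3 10]
Step 3: demand=4,sold=4 ship[1->2]=3 ship[0->1]=3 prod=4 -> inv=[10 3 9]
Step 4: demand=4,sold=4 ship[1->2]=3 ship[0->1]=3 prod=4 -> inv=[11 3 8]
Step 5: demand=4,sold=4 ship[1->2]=3 ship[0->1]=3 prod=4 -> inv=[12 3 7]
Step 6: demand=4,sold=4 ship[1->2]=3 ship[0->1]=3 prod=4 -> inv=[13 3 6]

13 3 6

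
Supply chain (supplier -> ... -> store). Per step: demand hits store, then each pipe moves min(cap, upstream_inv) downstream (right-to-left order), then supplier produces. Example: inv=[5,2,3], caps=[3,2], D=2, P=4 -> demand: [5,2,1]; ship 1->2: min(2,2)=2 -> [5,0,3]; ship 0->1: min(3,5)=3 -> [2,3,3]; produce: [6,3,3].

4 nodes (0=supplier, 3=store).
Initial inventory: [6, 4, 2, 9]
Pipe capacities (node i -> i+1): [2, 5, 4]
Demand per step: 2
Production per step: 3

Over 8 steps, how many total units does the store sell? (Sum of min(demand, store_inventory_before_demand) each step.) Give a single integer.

Step 1: sold=2 (running total=2) -> [7 2 4 9]
Step 2: sold=2 (running total=4) -> [8 2 2 11]
Step 3: sold=2 (running total=6) -> [9 2 2 11]
Step 4: sold=2 (running total=8) -> [10 2 2 11]
Step 5: sold=2 (running total=10) -> [11 2 2 11]
Step 6: sold=2 (running total=12) -> [12 2 2 11]
Step 7: sold=2 (running total=14) -> [13 2 2 11]
Step 8: sold=2 (running total=16) -> [14 2 2 11]

Answer: 16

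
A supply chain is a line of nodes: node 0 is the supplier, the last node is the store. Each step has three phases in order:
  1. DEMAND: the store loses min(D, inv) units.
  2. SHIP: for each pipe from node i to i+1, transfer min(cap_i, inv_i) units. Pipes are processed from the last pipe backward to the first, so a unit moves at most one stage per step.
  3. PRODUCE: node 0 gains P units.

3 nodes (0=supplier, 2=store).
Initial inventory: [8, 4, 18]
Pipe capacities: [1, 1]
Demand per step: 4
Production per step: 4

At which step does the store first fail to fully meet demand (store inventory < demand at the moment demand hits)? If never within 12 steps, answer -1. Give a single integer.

Step 1: demand=4,sold=4 ship[1->2]=1 ship[0->1]=1 prod=4 -> [11 4 15]
Step 2: demand=4,sold=4 ship[1->2]=1 ship[0->1]=1 prod=4 -> [14 4 12]
Step 3: demand=4,sold=4 ship[1->2]=1 ship[0->1]=1 prod=4 -> [17 4 9]
Step 4: demand=4,sold=4 ship[1->2]=1 ship[0->1]=1 prod=4 -> [20 4 6]
Step 5: demand=4,sold=4 ship[1->2]=1 ship[0->1]=1 prod=4 -> [23 4 3]
Step 6: demand=4,sold=3 ship[1->2]=1 ship[0->1]=1 prod=4 -> [26 4 1]
Step 7: demand=4,sold=1 ship[1->2]=1 ship[0->1]=1 prod=4 -> [29 4 1]
Step 8: demand=4,sold=1 ship[1->2]=1 ship[0->1]=1 prod=4 -> [32 4 1]
Step 9: demand=4,sold=1 ship[1->2]=1 ship[0->1]=1 prod=4 -> [35 4 1]
Step 10: demand=4,sold=1 ship[1->2]=1 ship[0->1]=1 prod=4 -> [38 4 1]
Step 11: demand=4,sold=1 ship[1->2]=1 ship[0->1]=1 prod=4 -> [41 4 1]
Step 12: demand=4,sold=1 ship[1->2]=1 ship[0->1]=1 prod=4 -> [44 4 1]
First stockout at step 6

6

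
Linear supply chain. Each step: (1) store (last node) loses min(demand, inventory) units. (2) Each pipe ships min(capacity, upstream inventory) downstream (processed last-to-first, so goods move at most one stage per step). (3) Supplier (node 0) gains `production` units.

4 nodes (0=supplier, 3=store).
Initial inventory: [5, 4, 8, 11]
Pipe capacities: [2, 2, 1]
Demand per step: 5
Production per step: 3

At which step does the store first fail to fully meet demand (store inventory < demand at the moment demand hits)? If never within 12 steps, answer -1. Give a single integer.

Step 1: demand=5,sold=5 ship[2->3]=1 ship[1->2]=2 ship[0->1]=2 prod=3 -> [6 4 9 7]
Step 2: demand=5,sold=5 ship[2->3]=1 ship[1->2]=2 ship[0->1]=2 prod=3 -> [7 4 10 3]
Step 3: demand=5,sold=3 ship[2->3]=1 ship[1->2]=2 ship[0->1]=2 prod=3 -> [8 4 11 1]
Step 4: demand=5,sold=1 ship[2->3]=1 ship[1->2]=2 ship[0->1]=2 prod=3 -> [9 4 12 1]
Step 5: demand=5,sold=1 ship[2->3]=1 ship[1->2]=2 ship[0->1]=2 prod=3 -> [10 4 13 1]
Step 6: demand=5,sold=1 ship[2->3]=1 ship[1->2]=2 ship[0->1]=2 prod=3 -> [11 4 14 1]
Step 7: demand=5,sold=1 ship[2->3]=1 ship[1->2]=2 ship[0->1]=2 prod=3 -> [12 4 15 1]
Step 8: demand=5,sold=1 ship[2->3]=1 ship[1->2]=2 ship[0->1]=2 prod=3 -> [13 4 16 1]
Step 9: demand=5,sold=1 ship[2->3]=1 ship[1->2]=2 ship[0->1]=2 prod=3 -> [14 4 17 1]
Step 10: demand=5,sold=1 ship[2->3]=1 ship[1->2]=2 ship[0->1]=2 prod=3 -> [15 4 18 1]
Step 11: demand=5,sold=1 ship[2->3]=1 ship[1->2]=2 ship[0->1]=2 prod=3 -> [16 4 19 1]
Step 12: demand=5,sold=1 ship[2->3]=1 ship[1->2]=2 ship[0->1]=2 prod=3 -> [17 4 20 1]
First stockout at step 3

3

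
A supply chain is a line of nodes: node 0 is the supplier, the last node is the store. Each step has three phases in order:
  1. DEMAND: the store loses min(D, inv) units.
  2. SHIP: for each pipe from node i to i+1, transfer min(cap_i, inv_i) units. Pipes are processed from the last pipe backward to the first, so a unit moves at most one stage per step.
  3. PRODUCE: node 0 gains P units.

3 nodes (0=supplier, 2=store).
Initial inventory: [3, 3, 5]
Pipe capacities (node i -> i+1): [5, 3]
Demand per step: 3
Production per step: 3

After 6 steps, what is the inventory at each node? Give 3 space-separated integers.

Step 1: demand=3,sold=3 ship[1->2]=3 ship[0->1]=3 prod=3 -> inv=[3 3 5]
Step 2: demand=3,sold=3 ship[1->2]=3 ship[0->1]=3 prod=3 -> inv=[3 3 5]
Step 3: demand=3,sold=3 ship[1->2]=3 ship[0->1]=3 prod=3 -> inv=[3 3 5]
Step 4: demand=3,sold=3 ship[1->2]=3 ship[0->1]=3 prod=3 -> inv=[3 3 5]
Step 5: demand=3,sold=3 ship[1->2]=3 ship[0->1]=3 prod=3 -> inv=[3 3 5]
Step 6: demand=3,sold=3 ship[1->2]=3 ship[0->1]=3 prod=3 -> inv=[3 3 5]

3 3 5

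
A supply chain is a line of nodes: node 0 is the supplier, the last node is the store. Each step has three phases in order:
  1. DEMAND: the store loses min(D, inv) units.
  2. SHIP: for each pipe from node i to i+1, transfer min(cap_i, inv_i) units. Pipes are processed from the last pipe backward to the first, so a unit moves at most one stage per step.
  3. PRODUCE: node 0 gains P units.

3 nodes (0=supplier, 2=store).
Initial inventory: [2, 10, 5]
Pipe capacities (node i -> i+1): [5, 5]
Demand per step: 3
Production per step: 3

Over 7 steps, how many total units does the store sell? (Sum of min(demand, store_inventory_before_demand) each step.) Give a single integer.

Answer: 21

Derivation:
Step 1: sold=3 (running total=3) -> [3 7 7]
Step 2: sold=3 (running total=6) -> [3 5 9]
Step 3: sold=3 (running total=9) -> [3 3 11]
Step 4: sold=3 (running total=12) -> [3 3 11]
Step 5: sold=3 (running total=15) -> [3 3 11]
Step 6: sold=3 (running total=18) -> [3 3 11]
Step 7: sold=3 (running total=21) -> [3 3 11]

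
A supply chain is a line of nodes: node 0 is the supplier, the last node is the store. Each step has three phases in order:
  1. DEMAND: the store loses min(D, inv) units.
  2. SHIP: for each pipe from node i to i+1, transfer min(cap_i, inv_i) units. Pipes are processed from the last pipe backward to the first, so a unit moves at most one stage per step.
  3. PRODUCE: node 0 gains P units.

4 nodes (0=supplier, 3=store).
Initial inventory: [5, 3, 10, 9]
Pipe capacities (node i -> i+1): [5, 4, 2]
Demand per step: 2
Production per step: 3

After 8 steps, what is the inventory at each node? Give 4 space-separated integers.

Step 1: demand=2,sold=2 ship[2->3]=2 ship[1->2]=3 ship[0->1]=5 prod=3 -> inv=[3 5 11 9]
Step 2: demand=2,sold=2 ship[2->3]=2 ship[1->2]=4 ship[0->1]=3 prod=3 -> inv=[3 4 13 9]
Step 3: demand=2,sold=2 ship[2->3]=2 ship[1->2]=4 ship[0->1]=3 prod=3 -> inv=[3 3 15 9]
Step 4: demand=2,sold=2 ship[2->3]=2 ship[1->2]=3 ship[0->1]=3 prod=3 -> inv=[3 3 16 9]
Step 5: demand=2,sold=2 ship[2->3]=2 ship[1->2]=3 ship[0->1]=3 prod=3 -> inv=[3 3 17 9]
Step 6: demand=2,sold=2 ship[2->3]=2 ship[1->2]=3 ship[0->1]=3 prod=3 -> inv=[3 3 18 9]
Step 7: demand=2,sold=2 ship[2->3]=2 ship[1->2]=3 ship[0->1]=3 prod=3 -> inv=[3 3 19 9]
Step 8: demand=2,sold=2 ship[2->3]=2 ship[1->2]=3 ship[0->1]=3 prod=3 -> inv=[3 3 20 9]

3 3 20 9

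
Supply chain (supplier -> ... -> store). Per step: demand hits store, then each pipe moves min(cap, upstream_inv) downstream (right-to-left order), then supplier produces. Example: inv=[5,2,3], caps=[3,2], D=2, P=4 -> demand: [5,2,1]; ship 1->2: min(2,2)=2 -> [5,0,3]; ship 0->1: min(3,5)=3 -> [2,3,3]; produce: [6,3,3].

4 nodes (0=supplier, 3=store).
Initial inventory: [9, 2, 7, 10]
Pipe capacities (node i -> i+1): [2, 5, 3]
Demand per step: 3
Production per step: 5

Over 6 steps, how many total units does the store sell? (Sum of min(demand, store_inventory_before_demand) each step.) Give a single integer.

Step 1: sold=3 (running total=3) -> [12 2 6 10]
Step 2: sold=3 (running total=6) -> [15 2 5 10]
Step 3: sold=3 (running total=9) -> [18 2 4 10]
Step 4: sold=3 (running total=12) -> [21 2 3 10]
Step 5: sold=3 (running total=15) -> [24 2 2 10]
Step 6: sold=3 (running total=18) -> [27 2 2 9]

Answer: 18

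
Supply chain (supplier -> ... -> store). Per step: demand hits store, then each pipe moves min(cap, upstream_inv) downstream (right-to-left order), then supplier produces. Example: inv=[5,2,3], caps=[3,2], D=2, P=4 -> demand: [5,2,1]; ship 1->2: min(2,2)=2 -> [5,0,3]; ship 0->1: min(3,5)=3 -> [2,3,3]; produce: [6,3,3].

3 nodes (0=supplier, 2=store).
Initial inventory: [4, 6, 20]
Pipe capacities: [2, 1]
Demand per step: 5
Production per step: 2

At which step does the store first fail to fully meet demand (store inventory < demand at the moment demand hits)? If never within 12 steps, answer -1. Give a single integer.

Step 1: demand=5,sold=5 ship[1->2]=1 ship[0->1]=2 prod=2 -> [4 7 16]
Step 2: demand=5,sold=5 ship[1->2]=1 ship[0->1]=2 prod=2 -> [4 8 12]
Step 3: demand=5,sold=5 ship[1->2]=1 ship[0->1]=2 prod=2 -> [4 9 8]
Step 4: demand=5,sold=5 ship[1->2]=1 ship[0->1]=2 prod=2 -> [4 10 4]
Step 5: demand=5,sold=4 ship[1->2]=1 ship[0->1]=2 prod=2 -> [4 11 1]
Step 6: demand=5,sold=1 ship[1->2]=1 ship[0->1]=2 prod=2 -> [4 12 1]
Step 7: demand=5,sold=1 ship[1->2]=1 ship[0->1]=2 prod=2 -> [4 13 1]
Step 8: demand=5,sold=1 ship[1->2]=1 ship[0->1]=2 prod=2 -> [4 14 1]
Step 9: demand=5,sold=1 ship[1->2]=1 ship[0->1]=2 prod=2 -> [4 15 1]
Step 10: demand=5,sold=1 ship[1->2]=1 ship[0->1]=2 prod=2 -> [4 16 1]
Step 11: demand=5,sold=1 ship[1->2]=1 ship[0->1]=2 prod=2 -> [4 17 1]
Step 12: demand=5,sold=1 ship[1->2]=1 ship[0->1]=2 prod=2 -> [4 18 1]
First stockout at step 5

5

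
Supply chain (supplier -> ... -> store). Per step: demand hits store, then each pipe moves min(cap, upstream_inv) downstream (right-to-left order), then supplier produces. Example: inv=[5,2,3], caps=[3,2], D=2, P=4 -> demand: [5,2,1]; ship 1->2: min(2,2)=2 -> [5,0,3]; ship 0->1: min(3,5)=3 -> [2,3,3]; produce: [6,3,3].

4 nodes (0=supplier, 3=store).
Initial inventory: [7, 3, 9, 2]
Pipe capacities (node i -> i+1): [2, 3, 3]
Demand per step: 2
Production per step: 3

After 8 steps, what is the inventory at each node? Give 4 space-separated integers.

Step 1: demand=2,sold=2 ship[2->3]=3 ship[1->2]=3 ship[0->1]=2 prod=3 -> inv=[8 2 9 3]
Step 2: demand=2,sold=2 ship[2->3]=3 ship[1->2]=2 ship[0->1]=2 prod=3 -> inv=[9 2 8 4]
Step 3: demand=2,sold=2 ship[2->3]=3 ship[1->2]=2 ship[0->1]=2 prod=3 -> inv=[10 2 7 5]
Step 4: demand=2,sold=2 ship[2->3]=3 ship[1->2]=2 ship[0->1]=2 prod=3 -> inv=[11 2 6 6]
Step 5: demand=2,sold=2 ship[2->3]=3 ship[1->2]=2 ship[0->1]=2 prod=3 -> inv=[12 2 5 7]
Step 6: demand=2,sold=2 ship[2->3]=3 ship[1->2]=2 ship[0->1]=2 prod=3 -> inv=[13 2 4 8]
Step 7: demand=2,sold=2 ship[2->3]=3 ship[1->2]=2 ship[0->1]=2 prod=3 -> inv=[14 2 3 9]
Step 8: demand=2,sold=2 ship[2->3]=3 ship[1->2]=2 ship[0->1]=2 prod=3 -> inv=[15 2 2 10]

15 2 2 10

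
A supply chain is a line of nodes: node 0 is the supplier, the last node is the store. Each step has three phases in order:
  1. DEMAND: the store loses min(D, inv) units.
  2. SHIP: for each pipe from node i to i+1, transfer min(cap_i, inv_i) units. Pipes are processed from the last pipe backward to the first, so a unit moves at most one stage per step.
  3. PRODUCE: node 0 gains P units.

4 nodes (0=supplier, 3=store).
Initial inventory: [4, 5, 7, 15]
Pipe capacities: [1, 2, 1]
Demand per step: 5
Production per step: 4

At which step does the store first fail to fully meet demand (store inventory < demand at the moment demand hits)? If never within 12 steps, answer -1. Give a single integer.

Step 1: demand=5,sold=5 ship[2->3]=1 ship[1->2]=2 ship[0->1]=1 prod=4 -> [7 4 8 11]
Step 2: demand=5,sold=5 ship[2->3]=1 ship[1->2]=2 ship[0->1]=1 prod=4 -> [10 3 9 7]
Step 3: demand=5,sold=5 ship[2->3]=1 ship[1->2]=2 ship[0->1]=1 prod=4 -> [13 2 10 3]
Step 4: demand=5,sold=3 ship[2->3]=1 ship[1->2]=2 ship[0->1]=1 prod=4 -> [16 1 11 1]
Step 5: demand=5,sold=1 ship[2->3]=1 ship[1->2]=1 ship[0->1]=1 prod=4 -> [19 1 11 1]
Step 6: demand=5,sold=1 ship[2->3]=1 ship[1->2]=1 ship[0->1]=1 prod=4 -> [22 1 11 1]
Step 7: demand=5,sold=1 ship[2->3]=1 ship[1->2]=1 ship[0->1]=1 prod=4 -> [25 1 11 1]
Step 8: demand=5,sold=1 ship[2->3]=1 ship[1->2]=1 ship[0->1]=1 prod=4 -> [28 1 11 1]
Step 9: demand=5,sold=1 ship[2->3]=1 ship[1->2]=1 ship[0->1]=1 prod=4 -> [31 1 11 1]
Step 10: demand=5,sold=1 ship[2->3]=1 ship[1->2]=1 ship[0->1]=1 prod=4 -> [34 1 11 1]
Step 11: demand=5,sold=1 ship[2->3]=1 ship[1->2]=1 ship[0->1]=1 prod=4 -> [37 1 11 1]
Step 12: demand=5,sold=1 ship[2->3]=1 ship[1->2]=1 ship[0->1]=1 prod=4 -> [40 1 11 1]
First stockout at step 4

4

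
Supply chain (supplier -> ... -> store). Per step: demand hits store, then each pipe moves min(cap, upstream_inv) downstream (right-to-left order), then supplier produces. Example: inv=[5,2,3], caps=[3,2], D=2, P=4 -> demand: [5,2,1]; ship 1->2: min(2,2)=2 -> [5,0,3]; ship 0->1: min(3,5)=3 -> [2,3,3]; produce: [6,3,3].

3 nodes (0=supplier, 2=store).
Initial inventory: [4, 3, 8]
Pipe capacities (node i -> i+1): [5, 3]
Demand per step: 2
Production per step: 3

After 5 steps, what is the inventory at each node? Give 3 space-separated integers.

Step 1: demand=2,sold=2 ship[1->2]=3 ship[0->1]=4 prod=3 -> inv=[3 4 9]
Step 2: demand=2,sold=2 ship[1->2]=3 ship[0->1]=3 prod=3 -> inv=[3 4 10]
Step 3: demand=2,sold=2 ship[1->2]=3 ship[0->1]=3 prod=3 -> inv=[3 4 11]
Step 4: demand=2,sold=2 ship[1->2]=3 ship[0->1]=3 prod=3 -> inv=[3 4 12]
Step 5: demand=2,sold=2 ship[1->2]=3 ship[0->1]=3 prod=3 -> inv=[3 4 13]

3 4 13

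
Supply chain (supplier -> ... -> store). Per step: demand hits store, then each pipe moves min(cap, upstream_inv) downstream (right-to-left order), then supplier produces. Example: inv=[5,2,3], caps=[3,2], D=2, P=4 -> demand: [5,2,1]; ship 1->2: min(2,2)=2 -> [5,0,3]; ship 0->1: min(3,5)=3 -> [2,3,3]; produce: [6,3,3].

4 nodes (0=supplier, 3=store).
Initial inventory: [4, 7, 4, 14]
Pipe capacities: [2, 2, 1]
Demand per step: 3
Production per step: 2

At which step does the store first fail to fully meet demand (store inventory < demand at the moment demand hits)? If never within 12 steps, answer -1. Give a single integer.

Step 1: demand=3,sold=3 ship[2->3]=1 ship[1->2]=2 ship[0->1]=2 prod=2 -> [4 7 5 12]
Step 2: demand=3,sold=3 ship[2->3]=1 ship[1->2]=2 ship[0->1]=2 prod=2 -> [4 7 6 10]
Step 3: demand=3,sold=3 ship[2->3]=1 ship[1->2]=2 ship[0->1]=2 prod=2 -> [4 7 7 8]
Step 4: demand=3,sold=3 ship[2->3]=1 ship[1->2]=2 ship[0->1]=2 prod=2 -> [4 7 8 6]
Step 5: demand=3,sold=3 ship[2->3]=1 ship[1->2]=2 ship[0->1]=2 prod=2 -> [4 7 9 4]
Step 6: demand=3,sold=3 ship[2->3]=1 ship[1->2]=2 ship[0->1]=2 prod=2 -> [4 7 10 2]
Step 7: demand=3,sold=2 ship[2->3]=1 ship[1->2]=2 ship[0->1]=2 prod=2 -> [4 7 11 1]
Step 8: demand=3,sold=1 ship[2->3]=1 ship[1->2]=2 ship[0->1]=2 prod=2 -> [4 7 12 1]
Step 9: demand=3,sold=1 ship[2->3]=1 ship[1->2]=2 ship[0->1]=2 prod=2 -> [4 7 13 1]
Step 10: demand=3,sold=1 ship[2->3]=1 ship[1->2]=2 ship[0->1]=2 prod=2 -> [4 7 14 1]
Step 11: demand=3,sold=1 ship[2->3]=1 ship[1->2]=2 ship[0->1]=2 prod=2 -> [4 7 15 1]
Step 12: demand=3,sold=1 ship[2->3]=1 ship[1->2]=2 ship[0->1]=2 prod=2 -> [4 7 16 1]
First stockout at step 7

7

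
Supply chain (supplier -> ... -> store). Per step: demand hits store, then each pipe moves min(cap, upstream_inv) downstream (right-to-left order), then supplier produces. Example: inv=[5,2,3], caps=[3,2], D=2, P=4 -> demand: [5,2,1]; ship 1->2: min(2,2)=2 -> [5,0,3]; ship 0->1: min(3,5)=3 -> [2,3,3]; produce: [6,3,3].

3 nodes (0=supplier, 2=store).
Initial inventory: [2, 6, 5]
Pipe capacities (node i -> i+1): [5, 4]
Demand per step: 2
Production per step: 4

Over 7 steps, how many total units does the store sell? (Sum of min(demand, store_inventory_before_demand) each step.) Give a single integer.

Step 1: sold=2 (running total=2) -> [4 4 7]
Step 2: sold=2 (running total=4) -> [4 4 9]
Step 3: sold=2 (running total=6) -> [4 4 11]
Step 4: sold=2 (running total=8) -> [4 4 13]
Step 5: sold=2 (running total=10) -> [4 4 15]
Step 6: sold=2 (running total=12) -> [4 4 17]
Step 7: sold=2 (running total=14) -> [4 4 19]

Answer: 14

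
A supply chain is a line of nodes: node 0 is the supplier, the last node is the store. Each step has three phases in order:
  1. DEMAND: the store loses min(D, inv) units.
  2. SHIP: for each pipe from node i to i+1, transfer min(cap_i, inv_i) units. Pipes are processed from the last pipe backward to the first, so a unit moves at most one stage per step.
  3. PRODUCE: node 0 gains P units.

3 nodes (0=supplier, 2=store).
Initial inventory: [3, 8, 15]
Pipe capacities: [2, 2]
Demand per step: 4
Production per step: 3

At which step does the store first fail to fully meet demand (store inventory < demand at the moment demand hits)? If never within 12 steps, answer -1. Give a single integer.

Step 1: demand=4,sold=4 ship[1->2]=2 ship[0->1]=2 prod=3 -> [4 8 13]
Step 2: demand=4,sold=4 ship[1->2]=2 ship[0->1]=2 prod=3 -> [5 8 11]
Step 3: demand=4,sold=4 ship[1->2]=2 ship[0->1]=2 prod=3 -> [6 8 9]
Step 4: demand=4,sold=4 ship[1->2]=2 ship[0->1]=2 prod=3 -> [7 8 7]
Step 5: demand=4,sold=4 ship[1->2]=2 ship[0->1]=2 prod=3 -> [8 8 5]
Step 6: demand=4,sold=4 ship[1->2]=2 ship[0->1]=2 prod=3 -> [9 8 3]
Step 7: demand=4,sold=3 ship[1->2]=2 ship[0->1]=2 prod=3 -> [10 8 2]
Step 8: demand=4,sold=2 ship[1->2]=2 ship[0->1]=2 prod=3 -> [11 8 2]
Step 9: demand=4,sold=2 ship[1->2]=2 ship[0->1]=2 prod=3 -> [12 8 2]
Step 10: demand=4,sold=2 ship[1->2]=2 ship[0->1]=2 prod=3 -> [13 8 2]
Step 11: demand=4,sold=2 ship[1->2]=2 ship[0->1]=2 prod=3 -> [14 8 2]
Step 12: demand=4,sold=2 ship[1->2]=2 ship[0->1]=2 prod=3 -> [15 8 2]
First stockout at step 7

7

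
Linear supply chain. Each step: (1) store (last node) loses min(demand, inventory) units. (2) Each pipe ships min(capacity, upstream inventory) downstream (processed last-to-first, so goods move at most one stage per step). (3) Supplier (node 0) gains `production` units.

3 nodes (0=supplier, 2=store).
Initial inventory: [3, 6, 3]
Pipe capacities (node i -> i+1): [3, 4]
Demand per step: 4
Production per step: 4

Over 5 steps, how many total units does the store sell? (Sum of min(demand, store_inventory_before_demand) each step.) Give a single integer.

Answer: 18

Derivation:
Step 1: sold=3 (running total=3) -> [4 5 4]
Step 2: sold=4 (running total=7) -> [5 4 4]
Step 3: sold=4 (running total=11) -> [6 3 4]
Step 4: sold=4 (running total=15) -> [7 3 3]
Step 5: sold=3 (running total=18) -> [8 3 3]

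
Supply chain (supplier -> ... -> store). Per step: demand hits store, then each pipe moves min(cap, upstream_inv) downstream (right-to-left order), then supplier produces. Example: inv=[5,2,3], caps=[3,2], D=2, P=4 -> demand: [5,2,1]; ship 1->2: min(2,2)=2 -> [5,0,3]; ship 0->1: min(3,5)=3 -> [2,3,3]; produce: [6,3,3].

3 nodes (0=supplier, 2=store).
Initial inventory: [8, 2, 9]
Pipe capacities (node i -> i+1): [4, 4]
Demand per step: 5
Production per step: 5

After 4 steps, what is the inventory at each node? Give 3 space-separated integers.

Step 1: demand=5,sold=5 ship[1->2]=2 ship[0->1]=4 prod=5 -> inv=[9 4 6]
Step 2: demand=5,sold=5 ship[1->2]=4 ship[0->1]=4 prod=5 -> inv=[10 4 5]
Step 3: demand=5,sold=5 ship[1->2]=4 ship[0->1]=4 prod=5 -> inv=[11 4 4]
Step 4: demand=5,sold=4 ship[1->2]=4 ship[0->1]=4 prod=5 -> inv=[12 4 4]

12 4 4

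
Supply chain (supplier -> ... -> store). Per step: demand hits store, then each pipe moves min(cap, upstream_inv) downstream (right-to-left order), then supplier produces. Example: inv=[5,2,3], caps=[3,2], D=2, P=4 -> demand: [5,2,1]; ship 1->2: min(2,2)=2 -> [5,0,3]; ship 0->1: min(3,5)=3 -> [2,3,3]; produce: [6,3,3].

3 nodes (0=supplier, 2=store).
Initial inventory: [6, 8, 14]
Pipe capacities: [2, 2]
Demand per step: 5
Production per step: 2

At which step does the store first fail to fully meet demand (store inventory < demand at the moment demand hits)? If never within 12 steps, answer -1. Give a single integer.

Step 1: demand=5,sold=5 ship[1->2]=2 ship[0->1]=2 prod=2 -> [6 8 11]
Step 2: demand=5,sold=5 ship[1->2]=2 ship[0->1]=2 prod=2 -> [6 8 8]
Step 3: demand=5,sold=5 ship[1->2]=2 ship[0->1]=2 prod=2 -> [6 8 5]
Step 4: demand=5,sold=5 ship[1->2]=2 ship[0->1]=2 prod=2 -> [6 8 2]
Step 5: demand=5,sold=2 ship[1->2]=2 ship[0->1]=2 prod=2 -> [6 8 2]
Step 6: demand=5,sold=2 ship[1->2]=2 ship[0->1]=2 prod=2 -> [6 8 2]
Step 7: demand=5,sold=2 ship[1->2]=2 ship[0->1]=2 prod=2 -> [6 8 2]
Step 8: demand=5,sold=2 ship[1->2]=2 ship[0->1]=2 prod=2 -> [6 8 2]
Step 9: demand=5,sold=2 ship[1->2]=2 ship[0->1]=2 prod=2 -> [6 8 2]
Step 10: demand=5,sold=2 ship[1->2]=2 ship[0->1]=2 prod=2 -> [6 8 2]
Step 11: demand=5,sold=2 ship[1->2]=2 ship[0->1]=2 prod=2 -> [6 8 2]
Step 12: demand=5,sold=2 ship[1->2]=2 ship[0->1]=2 prod=2 -> [6 8 2]
First stockout at step 5

5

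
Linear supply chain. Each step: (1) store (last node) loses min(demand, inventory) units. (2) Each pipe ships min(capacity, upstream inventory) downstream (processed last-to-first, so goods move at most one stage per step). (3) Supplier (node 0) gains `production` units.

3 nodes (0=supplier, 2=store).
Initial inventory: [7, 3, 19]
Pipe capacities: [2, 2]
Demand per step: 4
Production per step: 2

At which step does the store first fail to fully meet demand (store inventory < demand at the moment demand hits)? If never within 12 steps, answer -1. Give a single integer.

Step 1: demand=4,sold=4 ship[1->2]=2 ship[0->1]=2 prod=2 -> [7 3 17]
Step 2: demand=4,sold=4 ship[1->2]=2 ship[0->1]=2 prod=2 -> [7 3 15]
Step 3: demand=4,sold=4 ship[1->2]=2 ship[0->1]=2 prod=2 -> [7 3 13]
Step 4: demand=4,sold=4 ship[1->2]=2 ship[0->1]=2 prod=2 -> [7 3 11]
Step 5: demand=4,sold=4 ship[1->2]=2 ship[0->1]=2 prod=2 -> [7 3 9]
Step 6: demand=4,sold=4 ship[1->2]=2 ship[0->1]=2 prod=2 -> [7 3 7]
Step 7: demand=4,sold=4 ship[1->2]=2 ship[0->1]=2 prod=2 -> [7 3 5]
Step 8: demand=4,sold=4 ship[1->2]=2 ship[0->1]=2 prod=2 -> [7 3 3]
Step 9: demand=4,sold=3 ship[1->2]=2 ship[0->1]=2 prod=2 -> [7 3 2]
Step 10: demand=4,sold=2 ship[1->2]=2 ship[0->1]=2 prod=2 -> [7 3 2]
Step 11: demand=4,sold=2 ship[1->2]=2 ship[0->1]=2 prod=2 -> [7 3 2]
Step 12: demand=4,sold=2 ship[1->2]=2 ship[0->1]=2 prod=2 -> [7 3 2]
First stockout at step 9

9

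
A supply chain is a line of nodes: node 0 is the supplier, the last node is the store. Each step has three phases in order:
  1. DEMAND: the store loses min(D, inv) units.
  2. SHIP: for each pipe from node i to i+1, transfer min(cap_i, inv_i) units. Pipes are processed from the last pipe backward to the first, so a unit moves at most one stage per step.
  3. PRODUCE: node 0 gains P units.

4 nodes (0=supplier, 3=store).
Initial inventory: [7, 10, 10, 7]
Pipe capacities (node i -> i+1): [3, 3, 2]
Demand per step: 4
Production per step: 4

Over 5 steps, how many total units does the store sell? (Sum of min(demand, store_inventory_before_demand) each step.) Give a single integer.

Answer: 15

Derivation:
Step 1: sold=4 (running total=4) -> [8 10 11 5]
Step 2: sold=4 (running total=8) -> [9 10 12 3]
Step 3: sold=3 (running total=11) -> [10 10 13 2]
Step 4: sold=2 (running total=13) -> [11 10 14 2]
Step 5: sold=2 (running total=15) -> [12 10 15 2]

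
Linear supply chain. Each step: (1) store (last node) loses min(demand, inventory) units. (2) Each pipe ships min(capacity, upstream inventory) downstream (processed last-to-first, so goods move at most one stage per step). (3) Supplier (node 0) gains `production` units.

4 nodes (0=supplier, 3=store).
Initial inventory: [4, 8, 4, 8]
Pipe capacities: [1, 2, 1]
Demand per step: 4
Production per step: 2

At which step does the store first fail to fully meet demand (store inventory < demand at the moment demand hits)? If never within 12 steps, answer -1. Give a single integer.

Step 1: demand=4,sold=4 ship[2->3]=1 ship[1->2]=2 ship[0->1]=1 prod=2 -> [5 7 5 5]
Step 2: demand=4,sold=4 ship[2->3]=1 ship[1->2]=2 ship[0->1]=1 prod=2 -> [6 6 6 2]
Step 3: demand=4,sold=2 ship[2->3]=1 ship[1->2]=2 ship[0->1]=1 prod=2 -> [7 5 7 1]
Step 4: demand=4,sold=1 ship[2->3]=1 ship[1->2]=2 ship[0->1]=1 prod=2 -> [8 4 8 1]
Step 5: demand=4,sold=1 ship[2->3]=1 ship[1->2]=2 ship[0->1]=1 prod=2 -> [9 3 9 1]
Step 6: demand=4,sold=1 ship[2->3]=1 ship[1->2]=2 ship[0->1]=1 prod=2 -> [10 2 10 1]
Step 7: demand=4,sold=1 ship[2->3]=1 ship[1->2]=2 ship[0->1]=1 prod=2 -> [11 1 11 1]
Step 8: demand=4,sold=1 ship[2->3]=1 ship[1->2]=1 ship[0->1]=1 prod=2 -> [12 1 11 1]
Step 9: demand=4,sold=1 ship[2->3]=1 ship[1->2]=1 ship[0->1]=1 prod=2 -> [13 1 11 1]
Step 10: demand=4,sold=1 ship[2->3]=1 ship[1->2]=1 ship[0->1]=1 prod=2 -> [14 1 11 1]
Step 11: demand=4,sold=1 ship[2->3]=1 ship[1->2]=1 ship[0->1]=1 prod=2 -> [15 1 11 1]
Step 12: demand=4,sold=1 ship[2->3]=1 ship[1->2]=1 ship[0->1]=1 prod=2 -> [16 1 11 1]
First stockout at step 3

3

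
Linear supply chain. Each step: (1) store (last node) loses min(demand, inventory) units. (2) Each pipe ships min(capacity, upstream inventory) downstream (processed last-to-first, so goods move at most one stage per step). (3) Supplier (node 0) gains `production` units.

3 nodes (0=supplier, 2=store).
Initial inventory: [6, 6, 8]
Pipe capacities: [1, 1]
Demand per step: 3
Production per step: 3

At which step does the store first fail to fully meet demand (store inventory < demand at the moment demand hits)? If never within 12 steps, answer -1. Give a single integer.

Step 1: demand=3,sold=3 ship[1->2]=1 ship[0->1]=1 prod=3 -> [8 6 6]
Step 2: demand=3,sold=3 ship[1->2]=1 ship[0->1]=1 prod=3 -> [10 6 4]
Step 3: demand=3,sold=3 ship[1->2]=1 ship[0->1]=1 prod=3 -> [12 6 2]
Step 4: demand=3,sold=2 ship[1->2]=1 ship[0->1]=1 prod=3 -> [14 6 1]
Step 5: demand=3,sold=1 ship[1->2]=1 ship[0->1]=1 prod=3 -> [16 6 1]
Step 6: demand=3,sold=1 ship[1->2]=1 ship[0->1]=1 prod=3 -> [18 6 1]
Step 7: demand=3,sold=1 ship[1->2]=1 ship[0->1]=1 prod=3 -> [20 6 1]
Step 8: demand=3,sold=1 ship[1->2]=1 ship[0->1]=1 prod=3 -> [22 6 1]
Step 9: demand=3,sold=1 ship[1->2]=1 ship[0->1]=1 prod=3 -> [24 6 1]
Step 10: demand=3,sold=1 ship[1->2]=1 ship[0->1]=1 prod=3 -> [26 6 1]
Step 11: demand=3,sold=1 ship[1->2]=1 ship[0->1]=1 prod=3 -> [28 6 1]
Step 12: demand=3,sold=1 ship[1->2]=1 ship[0->1]=1 prod=3 -> [30 6 1]
First stockout at step 4

4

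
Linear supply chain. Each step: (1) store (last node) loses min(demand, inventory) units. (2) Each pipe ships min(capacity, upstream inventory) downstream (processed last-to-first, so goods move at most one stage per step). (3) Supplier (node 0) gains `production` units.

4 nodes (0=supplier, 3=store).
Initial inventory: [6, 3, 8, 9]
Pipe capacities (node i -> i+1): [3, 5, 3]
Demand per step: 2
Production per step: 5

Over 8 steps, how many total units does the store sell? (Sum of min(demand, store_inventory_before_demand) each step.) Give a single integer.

Answer: 16

Derivation:
Step 1: sold=2 (running total=2) -> [8 3 8 10]
Step 2: sold=2 (running total=4) -> [10 3 8 11]
Step 3: sold=2 (running total=6) -> [12 3 8 12]
Step 4: sold=2 (running total=8) -> [14 3 8 13]
Step 5: sold=2 (running total=10) -> [16 3 8 14]
Step 6: sold=2 (running total=12) -> [18 3 8 15]
Step 7: sold=2 (running total=14) -> [20 3 8 16]
Step 8: sold=2 (running total=16) -> [22 3 8 17]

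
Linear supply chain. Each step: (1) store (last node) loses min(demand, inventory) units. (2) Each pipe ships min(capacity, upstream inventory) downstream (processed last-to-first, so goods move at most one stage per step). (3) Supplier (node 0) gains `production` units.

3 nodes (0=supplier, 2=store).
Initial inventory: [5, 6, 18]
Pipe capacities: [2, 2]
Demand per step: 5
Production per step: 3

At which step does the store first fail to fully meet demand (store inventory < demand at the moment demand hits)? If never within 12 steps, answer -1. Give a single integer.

Step 1: demand=5,sold=5 ship[1->2]=2 ship[0->1]=2 prod=3 -> [6 6 15]
Step 2: demand=5,sold=5 ship[1->2]=2 ship[0->1]=2 prod=3 -> [7 6 12]
Step 3: demand=5,sold=5 ship[1->2]=2 ship[0->1]=2 prod=3 -> [8 6 9]
Step 4: demand=5,sold=5 ship[1->2]=2 ship[0->1]=2 prod=3 -> [9 6 6]
Step 5: demand=5,sold=5 ship[1->2]=2 ship[0->1]=2 prod=3 -> [10 6 3]
Step 6: demand=5,sold=3 ship[1->2]=2 ship[0->1]=2 prod=3 -> [11 6 2]
Step 7: demand=5,sold=2 ship[1->2]=2 ship[0->1]=2 prod=3 -> [12 6 2]
Step 8: demand=5,sold=2 ship[1->2]=2 ship[0->1]=2 prod=3 -> [13 6 2]
Step 9: demand=5,sold=2 ship[1->2]=2 ship[0->1]=2 prod=3 -> [14 6 2]
Step 10: demand=5,sold=2 ship[1->2]=2 ship[0->1]=2 prod=3 -> [15 6 2]
Step 11: demand=5,sold=2 ship[1->2]=2 ship[0->1]=2 prod=3 -> [16 6 2]
Step 12: demand=5,sold=2 ship[1->2]=2 ship[0->1]=2 prod=3 -> [17 6 2]
First stockout at step 6

6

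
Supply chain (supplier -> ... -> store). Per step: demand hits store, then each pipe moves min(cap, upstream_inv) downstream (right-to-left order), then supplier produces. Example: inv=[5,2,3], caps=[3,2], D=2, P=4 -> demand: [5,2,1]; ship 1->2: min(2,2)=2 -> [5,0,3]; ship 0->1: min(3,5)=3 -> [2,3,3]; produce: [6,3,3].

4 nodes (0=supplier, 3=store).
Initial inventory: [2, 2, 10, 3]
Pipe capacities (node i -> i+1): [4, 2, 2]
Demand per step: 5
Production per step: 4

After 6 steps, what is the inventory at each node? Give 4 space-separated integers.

Step 1: demand=5,sold=3 ship[2->3]=2 ship[1->2]=2 ship[0->1]=2 prod=4 -> inv=[4 2 10 2]
Step 2: demand=5,sold=2 ship[2->3]=2 ship[1->2]=2 ship[0->1]=4 prod=4 -> inv=[4 4 10 2]
Step 3: demand=5,sold=2 ship[2->3]=2 ship[1->2]=2 ship[0->1]=4 prod=4 -> inv=[4 6 10 2]
Step 4: demand=5,sold=2 ship[2->3]=2 ship[1->2]=2 ship[0->1]=4 prod=4 -> inv=[4 8 10 2]
Step 5: demand=5,sold=2 ship[2->3]=2 ship[1->2]=2 ship[0->1]=4 prod=4 -> inv=[4 10 10 2]
Step 6: demand=5,sold=2 ship[2->3]=2 ship[1->2]=2 ship[0->1]=4 prod=4 -> inv=[4 12 10 2]

4 12 10 2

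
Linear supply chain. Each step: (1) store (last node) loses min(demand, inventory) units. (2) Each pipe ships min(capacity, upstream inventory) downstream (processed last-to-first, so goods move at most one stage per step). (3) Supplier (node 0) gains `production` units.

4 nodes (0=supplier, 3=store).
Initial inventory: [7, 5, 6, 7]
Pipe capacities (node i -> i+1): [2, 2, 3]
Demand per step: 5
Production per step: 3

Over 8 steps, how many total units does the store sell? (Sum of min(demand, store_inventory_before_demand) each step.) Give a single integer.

Answer: 25

Derivation:
Step 1: sold=5 (running total=5) -> [8 5 5 5]
Step 2: sold=5 (running total=10) -> [9 5 4 3]
Step 3: sold=3 (running total=13) -> [10 5 3 3]
Step 4: sold=3 (running total=16) -> [11 5 2 3]
Step 5: sold=3 (running total=19) -> [12 5 2 2]
Step 6: sold=2 (running total=21) -> [13 5 2 2]
Step 7: sold=2 (running total=23) -> [14 5 2 2]
Step 8: sold=2 (running total=25) -> [15 5 2 2]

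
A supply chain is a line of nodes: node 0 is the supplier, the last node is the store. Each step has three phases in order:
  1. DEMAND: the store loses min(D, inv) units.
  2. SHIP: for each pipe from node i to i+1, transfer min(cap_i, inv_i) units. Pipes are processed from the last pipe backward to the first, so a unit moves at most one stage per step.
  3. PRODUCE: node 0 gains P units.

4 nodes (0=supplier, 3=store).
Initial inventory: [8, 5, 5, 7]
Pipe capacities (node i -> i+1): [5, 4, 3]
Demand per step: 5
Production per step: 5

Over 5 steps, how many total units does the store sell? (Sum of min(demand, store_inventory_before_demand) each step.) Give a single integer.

Step 1: sold=5 (running total=5) -> [8 6 6 5]
Step 2: sold=5 (running total=10) -> [8 7 7 3]
Step 3: sold=3 (running total=13) -> [8 8 8 3]
Step 4: sold=3 (running total=16) -> [8 9 9 3]
Step 5: sold=3 (running total=19) -> [8 10 10 3]

Answer: 19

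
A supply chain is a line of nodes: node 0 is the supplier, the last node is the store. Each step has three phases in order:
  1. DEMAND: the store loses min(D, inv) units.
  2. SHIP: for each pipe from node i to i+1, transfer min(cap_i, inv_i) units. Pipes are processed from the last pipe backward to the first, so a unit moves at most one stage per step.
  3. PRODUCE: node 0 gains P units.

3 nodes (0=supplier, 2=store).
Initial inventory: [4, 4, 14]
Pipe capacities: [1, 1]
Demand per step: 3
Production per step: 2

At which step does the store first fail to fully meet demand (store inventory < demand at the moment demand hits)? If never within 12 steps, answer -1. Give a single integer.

Step 1: demand=3,sold=3 ship[1->2]=1 ship[0->1]=1 prod=2 -> [5 4 12]
Step 2: demand=3,sold=3 ship[1->2]=1 ship[0->1]=1 prod=2 -> [6 4 10]
Step 3: demand=3,sold=3 ship[1->2]=1 ship[0->1]=1 prod=2 -> [7 4 8]
Step 4: demand=3,sold=3 ship[1->2]=1 ship[0->1]=1 prod=2 -> [8 4 6]
Step 5: demand=3,sold=3 ship[1->2]=1 ship[0->1]=1 prod=2 -> [9 4 4]
Step 6: demand=3,sold=3 ship[1->2]=1 ship[0->1]=1 prod=2 -> [10 4 2]
Step 7: demand=3,sold=2 ship[1->2]=1 ship[0->1]=1 prod=2 -> [11 4 1]
Step 8: demand=3,sold=1 ship[1->2]=1 ship[0->1]=1 prod=2 -> [12 4 1]
Step 9: demand=3,sold=1 ship[1->2]=1 ship[0->1]=1 prod=2 -> [13 4 1]
Step 10: demand=3,sold=1 ship[1->2]=1 ship[0->1]=1 prod=2 -> [14 4 1]
Step 11: demand=3,sold=1 ship[1->2]=1 ship[0->1]=1 prod=2 -> [15 4 1]
Step 12: demand=3,sold=1 ship[1->2]=1 ship[0->1]=1 prod=2 -> [16 4 1]
First stockout at step 7

7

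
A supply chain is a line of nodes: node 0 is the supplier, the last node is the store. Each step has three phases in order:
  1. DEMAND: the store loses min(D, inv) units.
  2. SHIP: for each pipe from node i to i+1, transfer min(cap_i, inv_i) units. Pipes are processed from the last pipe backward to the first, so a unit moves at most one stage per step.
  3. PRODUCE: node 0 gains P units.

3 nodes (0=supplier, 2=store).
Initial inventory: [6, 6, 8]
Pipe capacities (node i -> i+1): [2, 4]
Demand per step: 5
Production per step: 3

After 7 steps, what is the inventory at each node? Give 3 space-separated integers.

Step 1: demand=5,sold=5 ship[1->2]=4 ship[0->1]=2 prod=3 -> inv=[7 4 7]
Step 2: demand=5,sold=5 ship[1->2]=4 ship[0->1]=2 prod=3 -> inv=[8 2 6]
Step 3: demand=5,sold=5 ship[1->2]=2 ship[0->1]=2 prod=3 -> inv=[9 2 3]
Step 4: demand=5,sold=3 ship[1->2]=2 ship[0->1]=2 prod=3 -> inv=[10 2 2]
Step 5: demand=5,sold=2 ship[1->2]=2 ship[0->1]=2 prod=3 -> inv=[11 2 2]
Step 6: demand=5,sold=2 ship[1->2]=2 ship[0->1]=2 prod=3 -> inv=[12 2 2]
Step 7: demand=5,sold=2 ship[1->2]=2 ship[0->1]=2 prod=3 -> inv=[13 2 2]

13 2 2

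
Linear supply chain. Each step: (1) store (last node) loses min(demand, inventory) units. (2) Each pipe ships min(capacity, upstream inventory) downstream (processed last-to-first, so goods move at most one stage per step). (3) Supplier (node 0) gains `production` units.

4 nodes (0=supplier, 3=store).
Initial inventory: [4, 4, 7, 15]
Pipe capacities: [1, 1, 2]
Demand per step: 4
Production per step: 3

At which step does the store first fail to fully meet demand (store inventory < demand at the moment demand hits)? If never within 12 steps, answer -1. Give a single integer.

Step 1: demand=4,sold=4 ship[2->3]=2 ship[1->2]=1 ship[0->1]=1 prod=3 -> [6 4 6 13]
Step 2: demand=4,sold=4 ship[2->3]=2 ship[1->2]=1 ship[0->1]=1 prod=3 -> [8 4 5 11]
Step 3: demand=4,sold=4 ship[2->3]=2 ship[1->2]=1 ship[0->1]=1 prod=3 -> [10 4 4 9]
Step 4: demand=4,sold=4 ship[2->3]=2 ship[1->2]=1 ship[0->1]=1 prod=3 -> [12 4 3 7]
Step 5: demand=4,sold=4 ship[2->3]=2 ship[1->2]=1 ship[0->1]=1 prod=3 -> [14 4 2 5]
Step 6: demand=4,sold=4 ship[2->3]=2 ship[1->2]=1 ship[0->1]=1 prod=3 -> [16 4 1 3]
Step 7: demand=4,sold=3 ship[2->3]=1 ship[1->2]=1 ship[0->1]=1 prod=3 -> [18 4 1 1]
Step 8: demand=4,sold=1 ship[2->3]=1 ship[1->2]=1 ship[0->1]=1 prod=3 -> [20 4 1 1]
Step 9: demand=4,sold=1 ship[2->3]=1 ship[1->2]=1 ship[0->1]=1 prod=3 -> [22 4 1 1]
Step 10: demand=4,sold=1 ship[2->3]=1 ship[1->2]=1 ship[0->1]=1 prod=3 -> [24 4 1 1]
Step 11: demand=4,sold=1 ship[2->3]=1 ship[1->2]=1 ship[0->1]=1 prod=3 -> [26 4 1 1]
Step 12: demand=4,sold=1 ship[2->3]=1 ship[1->2]=1 ship[0->1]=1 prod=3 -> [28 4 1 1]
First stockout at step 7

7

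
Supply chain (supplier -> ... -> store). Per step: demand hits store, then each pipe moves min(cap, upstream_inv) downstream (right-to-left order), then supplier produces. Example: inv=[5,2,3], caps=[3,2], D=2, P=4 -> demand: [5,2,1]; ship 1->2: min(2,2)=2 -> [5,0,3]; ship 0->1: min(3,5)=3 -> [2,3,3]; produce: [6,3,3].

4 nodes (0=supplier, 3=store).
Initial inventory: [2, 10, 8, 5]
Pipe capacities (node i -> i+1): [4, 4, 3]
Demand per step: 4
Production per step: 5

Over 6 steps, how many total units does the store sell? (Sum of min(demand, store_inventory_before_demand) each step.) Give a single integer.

Step 1: sold=4 (running total=4) -> [5 8 9 4]
Step 2: sold=4 (running total=8) -> [6 8 10 3]
Step 3: sold=3 (running total=11) -> [7 8 11 3]
Step 4: sold=3 (running total=14) -> [8 8 12 3]
Step 5: sold=3 (running total=17) -> [9 8 13 3]
Step 6: sold=3 (running total=20) -> [10 8 14 3]

Answer: 20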